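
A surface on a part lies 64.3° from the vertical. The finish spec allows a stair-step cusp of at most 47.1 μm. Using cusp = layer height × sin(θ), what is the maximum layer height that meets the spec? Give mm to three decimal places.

t = h_c / sin θ = 0.0471 / 0.9011 = 0.052 mm.

0.052 mm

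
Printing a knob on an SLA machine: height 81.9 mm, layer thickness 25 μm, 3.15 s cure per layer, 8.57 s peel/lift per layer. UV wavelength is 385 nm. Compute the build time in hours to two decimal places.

Layers = ⌈81.9/0.025⌉ = 3276.
Per-layer time = 3.15 + 8.57, so 11.72 s.
Total = 3276 × 11.72 = 38394.72 s = 10.67 hours.

10.67 hours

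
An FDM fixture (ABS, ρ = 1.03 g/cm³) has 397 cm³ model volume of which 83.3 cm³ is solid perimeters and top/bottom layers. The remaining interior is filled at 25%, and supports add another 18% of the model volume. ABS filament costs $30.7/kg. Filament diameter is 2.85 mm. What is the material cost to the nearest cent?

$7.37

Interior volume = 397 − 83.3, so 313.7 cm³.
Infill deposited: 0.25 × 313.7 → 78.425 cm³.
Support = 0.18 × 397, so 71.46 cm³.
Deposited volume: 83.3 + 78.425 + 71.46 → 233.185 cm³.
Mass = 233.185 × 1.03 = 240.18055 g.
At $30.7/kg: 240.18055/1000 × 30.7 = $7.37.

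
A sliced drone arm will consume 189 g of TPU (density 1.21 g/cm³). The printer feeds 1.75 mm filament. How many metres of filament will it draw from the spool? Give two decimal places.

64.94 m

Extruded volume: 189/1.21 = 156.1983 cm³ (156198.3 mm³).
Filament cross-section = π × (1.75/2)² = 2.4053 mm².
L = V/A = 156198.3/2.4053 = 64939.22 mm → 64.94 m.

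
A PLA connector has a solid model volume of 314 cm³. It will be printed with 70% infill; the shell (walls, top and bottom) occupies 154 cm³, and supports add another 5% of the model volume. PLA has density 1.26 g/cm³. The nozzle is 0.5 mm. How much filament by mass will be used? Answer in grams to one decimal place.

Volume inside the shell = 314 − 154, so 160 cm³.
Deposited infill = 0.70 × 160, so 112 cm³.
Support = 0.05 × 314, so 15.7 cm³.
Total extruded: 154 + 112 + 15.7 → 281.7 cm³.
Mass = 281.7 × 1.26, so 354.942 g.

354.9 g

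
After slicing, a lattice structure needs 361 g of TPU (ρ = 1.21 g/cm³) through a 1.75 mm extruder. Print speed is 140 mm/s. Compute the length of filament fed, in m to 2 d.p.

Volume = 361 g / 1.21 g·cm⁻³ = 298.3471 cm³ = 298347.1 mm³.
Filament cross-section = π × (1.75/2)² = 2.4053 mm².
L = V/A = 298347.1/2.4053 = 124037.38 mm → 124.04 m.

124.04 m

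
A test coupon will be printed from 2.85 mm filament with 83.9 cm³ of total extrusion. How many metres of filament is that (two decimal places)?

13.15 m

A = π r² = π × 1.425² = 6.3794 mm².
L = 83900 mm³ / 6.3794 mm² = 13151.71 mm, i.e. 13.15 m.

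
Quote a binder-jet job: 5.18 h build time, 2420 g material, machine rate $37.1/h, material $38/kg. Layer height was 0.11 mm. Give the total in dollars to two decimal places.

Machine cost = 37.1 × 5.18, so $192.178.
Material charge = 38 × 2420/1000 = $91.96.
Job cost: 192.178 + 91.96 = 284.138 ≈ $284.14.

$284.14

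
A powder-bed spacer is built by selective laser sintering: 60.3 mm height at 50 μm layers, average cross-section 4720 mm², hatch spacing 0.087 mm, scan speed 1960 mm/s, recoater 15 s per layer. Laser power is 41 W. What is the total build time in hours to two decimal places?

Layers = ⌈60.3/0.05⌉ = 1206.
Scan path per layer: 4720 / 0.087 → 54252.9 mm.
Per-layer scan time = 54252.9 / 1960 = 27.6801 s.
Per-layer time = 27.6801 + 15, so 42.6801 s.
1206 layers × 42.6801 s/layer = 51472.2006 s, i.e. 14.30 hours.

14.30 hours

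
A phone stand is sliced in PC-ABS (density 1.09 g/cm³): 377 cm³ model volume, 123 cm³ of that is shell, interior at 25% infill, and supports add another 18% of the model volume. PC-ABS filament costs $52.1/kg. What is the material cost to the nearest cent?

$14.44

Interior volume: 377 − 123 → 254 cm³.
Deposited infill: 0.25 × 254 → 63.5 cm³.
Support = 0.18 × 377, so 67.86 cm³.
Total printed volume = 123 + 63.5 + 67.86, so 254.36 cm³.
Mass = 254.36 × 1.09 = 277.2524 g.
At $52.1/kg: 277.2524/1000 × 52.1 = $14.44.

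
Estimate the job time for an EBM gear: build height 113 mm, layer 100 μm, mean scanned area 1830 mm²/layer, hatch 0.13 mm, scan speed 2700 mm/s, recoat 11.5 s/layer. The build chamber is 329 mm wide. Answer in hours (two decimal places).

5.25 hours

Number of layers: 113 / 0.1 → 1130 (rounded up).
Hatch length per layer = 1830 / 0.13, so 14076.9 mm.
Beam time per layer = 14076.9 / 2700 = 5.2137 s.
Layer cycle = 5.2137 + 11.5, so 16.7137 s.
Total: 1130 × 16.7137 s = 18886.481 s → 5.25 hours.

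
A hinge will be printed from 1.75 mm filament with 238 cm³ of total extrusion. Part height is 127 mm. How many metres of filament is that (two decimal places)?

98.95 m

Cross-section of 1.75 mm filament: π·(1.75/2)² = 2.4053 mm².
L = 238000 mm³ / 2.4053 mm² = 98948.16 mm, i.e. 98.95 m.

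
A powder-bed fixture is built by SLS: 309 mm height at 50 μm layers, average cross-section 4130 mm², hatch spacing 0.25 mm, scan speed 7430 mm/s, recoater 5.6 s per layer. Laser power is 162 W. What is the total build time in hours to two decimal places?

Layers = ⌈309/0.05⌉ = 6180.
Per-layer scan distance = 4130 / 0.25 = 16520 mm.
Scan time per layer: 16520 / 7430 → 2.2234 s.
Layer cycle = 2.2234 + 5.6, so 7.8234 s.
Total: 6180 × 7.8234 s = 48348.612 s → 13.43 hours.

13.43 hours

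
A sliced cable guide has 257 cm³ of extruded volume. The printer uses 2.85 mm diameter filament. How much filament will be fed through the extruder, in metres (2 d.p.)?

40.29 m

Filament cross-section = π × (2.85/2)² = 6.3794 mm².
L = 257000 mm³ / 6.3794 mm² = 40285.92 mm, i.e. 40.29 m.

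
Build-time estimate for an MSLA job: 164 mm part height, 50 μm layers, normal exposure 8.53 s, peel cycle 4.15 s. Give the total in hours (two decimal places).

Layers = ⌈164/0.05⌉ = 3280.
Each layer takes: 8.53 + 4.15 → 12.68 s.
Build time: 3280 × 12.68 s = 41590.4 s, i.e. 11.55 hours.

11.55 hours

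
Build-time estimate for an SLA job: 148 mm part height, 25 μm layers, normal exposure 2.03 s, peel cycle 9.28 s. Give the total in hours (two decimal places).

Layer count = ceil(148 / 0.025) = 5920.
Each layer takes = 2.03 + 9.28, so 11.31 s.
Total = 5920 × 11.31 = 66955.2 s = 18.60 hours.

18.60 hours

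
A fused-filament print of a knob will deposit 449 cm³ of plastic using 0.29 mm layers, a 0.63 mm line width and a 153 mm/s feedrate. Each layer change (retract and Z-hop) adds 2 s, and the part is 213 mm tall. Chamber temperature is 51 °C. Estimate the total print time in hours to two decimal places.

4.87 hours

Bead cross-section = 0.29 × 0.63, so 0.1827 mm².
Total extruded path = 449000/0.1827 = 2457580.7 mm.
Time extruding: 2457580.7 / 153 → 16062.6 s.
Layer count = ceil(213 / 0.29) = 735.
Z-hop total = 735 × 2 = 1470 s.
Altogether 16062.6 + 1470 = 17532.6 s, i.e. 4.87 hours.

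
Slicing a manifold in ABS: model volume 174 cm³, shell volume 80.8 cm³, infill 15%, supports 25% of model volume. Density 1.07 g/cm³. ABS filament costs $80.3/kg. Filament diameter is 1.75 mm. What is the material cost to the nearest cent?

$11.88

Infill region = 174 − 80.8, so 93.2 cm³.
Deposited infill = 0.15 × 93.2 = 13.98 cm³.
Support = 0.25 × 174 = 43.5 cm³.
Total printed volume: 80.8 + 13.98 + 43.5 → 138.28 cm³.
Mass = 138.28 × 1.07, so 147.9596 g.
At $80.3/kg: 147.9596/1000 × 80.3 = $11.88.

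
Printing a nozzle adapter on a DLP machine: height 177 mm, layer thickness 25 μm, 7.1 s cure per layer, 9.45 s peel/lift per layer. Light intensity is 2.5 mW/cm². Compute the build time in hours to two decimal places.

Layers = ⌈177/0.025⌉ = 7080.
Each layer takes = 7.1 + 9.45 = 16.55 s.
Total = 7080 × 16.55 = 117174 s = 32.55 hours.

32.55 hours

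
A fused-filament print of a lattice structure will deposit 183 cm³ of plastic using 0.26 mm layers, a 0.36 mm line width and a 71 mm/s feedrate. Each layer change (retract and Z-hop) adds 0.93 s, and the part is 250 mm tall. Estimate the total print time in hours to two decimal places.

7.90 hours

Bead cross-section = 0.26 × 0.36, so 0.0936 mm².
Path length: 183000 mm³ / 0.0936 mm² → 1955128.2 mm.
Print-move time = 1955128.2 / 71 = 27537 s.
Layers = ⌈250/0.26⌉ = 962.
Non-print overhead: 962 × 0.93 → 894.66 s.
Total = 27537 + 894.66 = 28431.66 s = 7.90 hours.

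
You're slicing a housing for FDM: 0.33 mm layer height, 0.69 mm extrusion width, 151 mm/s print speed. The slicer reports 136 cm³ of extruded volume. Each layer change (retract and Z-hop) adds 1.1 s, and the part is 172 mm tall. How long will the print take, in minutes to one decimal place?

Extrusion cross-section = 0.33 × 0.69, so 0.2277 mm².
Path length: 136000 mm³ / 0.2277 mm² → 597277.1 mm.
Time extruding = 597277.1 / 151, so 3955.5 s.
Layer count = ceil(172 / 0.33) = 522.
Layer-change overhead: 522 × 1.1 → 574.2 s.
Total = 3955.5 + 574.2 = 4529.7 s = 75.5 minutes.

75.5 minutes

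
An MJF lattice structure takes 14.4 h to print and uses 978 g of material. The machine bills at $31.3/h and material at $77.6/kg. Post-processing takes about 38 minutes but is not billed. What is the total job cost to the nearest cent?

Machine-time cost = 31.3 × 14.4 = $450.72.
Material cost = 77.6 × 978/1000, so $75.8928.
Total = 450.72 + 75.8928 = 526.6128 ≈ $526.61.

$526.61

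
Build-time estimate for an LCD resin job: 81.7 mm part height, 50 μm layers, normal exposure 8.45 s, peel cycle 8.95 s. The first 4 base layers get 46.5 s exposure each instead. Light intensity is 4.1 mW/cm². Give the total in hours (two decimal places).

7.94 hours

Number of layers: 81.7 / 0.05 → 1634 (rounded up).
Burn-in layers = 4 × (46.5 + 8.95), so 221.8 s.
Regular layers = 1630 × (8.45 + 8.95) = 28362 s.
Sum: 221.8 + 28362 = 28583.8 s → 7.94 hours.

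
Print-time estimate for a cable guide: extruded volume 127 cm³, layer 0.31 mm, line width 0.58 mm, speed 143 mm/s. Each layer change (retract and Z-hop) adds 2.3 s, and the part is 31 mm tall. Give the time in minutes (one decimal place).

86.2 minutes

Line area = 0.31 × 0.58, so 0.1798 mm².
Path length: 127000 mm³ / 0.1798 mm² → 706340.4 mm.
Time extruding: 706340.4 / 143 → 4939.4 s.
Number of layers: 31 / 0.31 → 100 (rounded up).
Z-hop total = 100 × 2.3, so 230 s.
Total = 4939.4 + 230 = 5169.4 s = 86.2 minutes.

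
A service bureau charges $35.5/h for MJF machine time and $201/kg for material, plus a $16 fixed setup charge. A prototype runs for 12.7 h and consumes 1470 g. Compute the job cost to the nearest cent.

$762.32

Machine cost: 35.5 × 12.7 → $450.85.
Material charge = 201 × 1470/1000 = $295.47.
Adding setup: 450.85 + 295.47 + 16 → $762.32.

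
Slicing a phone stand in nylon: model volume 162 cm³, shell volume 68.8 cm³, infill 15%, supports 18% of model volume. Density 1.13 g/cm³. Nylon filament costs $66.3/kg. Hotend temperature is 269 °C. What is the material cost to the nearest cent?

Volume inside the shell: 162 − 68.8 → 93.2 cm³.
Infill deposited = 0.15 × 93.2, so 13.98 cm³.
Support: 0.18 × 162 → 29.16 cm³.
Deposited volume = 68.8 + 13.98 + 29.16 = 111.94 cm³.
Mass = 111.94 × 1.13, so 126.4922 g.
Cost = 126.4922 g / 1000 × $66.3/kg = $8.39.

$8.39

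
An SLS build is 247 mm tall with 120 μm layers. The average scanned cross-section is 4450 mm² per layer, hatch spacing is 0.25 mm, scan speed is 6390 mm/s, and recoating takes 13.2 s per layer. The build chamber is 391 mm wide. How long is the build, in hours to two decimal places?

9.14 hours

Layer count = ceil(247 / 0.12) = 2059.
Hatch length per layer = 4450 / 0.25, so 17800 mm.
Laser time per layer = 17800 / 6390 = 2.7856 s.
Time per layer = 2.7856 + 13.2 = 15.9856 s.
Build time = 2059 × 15.9856 = 32914.3504 s = 9.14 hours.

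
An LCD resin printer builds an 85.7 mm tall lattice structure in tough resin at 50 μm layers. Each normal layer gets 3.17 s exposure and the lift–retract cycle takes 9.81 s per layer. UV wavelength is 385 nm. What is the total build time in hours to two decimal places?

Layer count = ceil(85.7 / 0.05) = 1714.
Per-layer time = 3.17 + 9.81, so 12.98 s.
Build time: 1714 × 12.98 s = 22247.72 s, i.e. 6.18 hours.

6.18 hours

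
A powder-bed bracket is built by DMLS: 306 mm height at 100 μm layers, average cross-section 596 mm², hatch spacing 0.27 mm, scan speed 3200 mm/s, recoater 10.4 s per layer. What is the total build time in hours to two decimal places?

Number of layers: 306 / 0.1 → 3060 (rounded up).
Hatch length per layer = 596 / 0.27 = 2207.4 mm.
Laser time per layer = 2207.4 / 3200, so 0.6898 s.
Per-layer time: 0.6898 + 10.4 → 11.0898 s.
3060 layers × 11.0898 s/layer = 33934.788 s, i.e. 9.43 hours.

9.43 hours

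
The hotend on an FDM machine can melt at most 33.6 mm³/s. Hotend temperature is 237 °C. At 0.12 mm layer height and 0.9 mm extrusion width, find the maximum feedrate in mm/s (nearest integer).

Extrusion cross-section = 0.12 × 0.9, so 0.108 mm².
v_max = Q/A = 33.6/0.108 = 311.11 mm/s → 311 mm/s.

311 mm/s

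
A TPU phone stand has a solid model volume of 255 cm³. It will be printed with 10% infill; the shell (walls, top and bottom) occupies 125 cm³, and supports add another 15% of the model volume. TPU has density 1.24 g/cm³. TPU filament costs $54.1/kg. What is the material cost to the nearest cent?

Infill region: 255 − 125 → 130 cm³.
Infill deposited = 0.10 × 130, so 13 cm³.
Support = 0.15 × 255 = 38.25 cm³.
Total printed volume = 125 + 13 + 38.25, so 176.25 cm³.
Mass = 176.25 × 1.24, so 218.55 g.
At $54.1/kg: 218.55/1000 × 54.1 = $11.82.

$11.82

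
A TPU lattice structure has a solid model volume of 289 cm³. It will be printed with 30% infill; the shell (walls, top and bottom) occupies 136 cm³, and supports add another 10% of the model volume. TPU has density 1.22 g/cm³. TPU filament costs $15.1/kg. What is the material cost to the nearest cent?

$3.88

Interior volume = 289 − 136 = 153 cm³.
Deposited infill = 0.30 × 153, so 45.9 cm³.
Support: 0.10 × 289 → 28.9 cm³.
Deposited volume: 136 + 45.9 + 28.9 → 210.8 cm³.
Mass = 210.8 × 1.22, so 257.176 g.
At $15.1/kg: 257.176/1000 × 15.1 = $3.88.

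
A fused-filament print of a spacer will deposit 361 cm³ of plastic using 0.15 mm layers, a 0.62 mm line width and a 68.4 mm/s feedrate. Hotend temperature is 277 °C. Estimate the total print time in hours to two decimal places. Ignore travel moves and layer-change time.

Line area: 0.15 × 0.62 → 0.093 mm².
Total extruded path = 361000/0.093 = 3881720.4 mm.
Time extruding: 3881720.4 / 68.4 → 56750.3 s.
That's 56750.3 s → 15.76 hours.

15.76 hours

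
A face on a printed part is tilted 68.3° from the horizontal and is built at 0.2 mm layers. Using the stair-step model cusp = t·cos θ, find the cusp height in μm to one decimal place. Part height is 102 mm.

h_c = t·cos θ = 0.2 × 0.3697 = 0.07394 mm (73.9 μm).

73.9 μm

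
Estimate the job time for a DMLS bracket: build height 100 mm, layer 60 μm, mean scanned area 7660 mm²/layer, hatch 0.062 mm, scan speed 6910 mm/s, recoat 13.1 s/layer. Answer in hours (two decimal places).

Layers = ⌈100/0.06⌉ = 1667.
Hatch length per layer: 7660 / 0.062 → 123548.4 mm.
Scan time per layer = 123548.4 / 6910 = 17.8797 s.
Per-layer time: 17.8797 + 13.1 → 30.9797 s.
1667 layers × 30.9797 s/layer = 51643.1599 s, i.e. 14.35 hours.

14.35 hours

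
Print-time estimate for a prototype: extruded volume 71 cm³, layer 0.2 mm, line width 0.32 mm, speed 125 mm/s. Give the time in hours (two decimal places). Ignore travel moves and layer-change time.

Line area: 0.2 × 0.32 → 0.064 mm².
Toolpath length = 71 cm³ / 0.064 mm² = 71000 / 0.064 = 1109375 mm.
Print-move time = 1109375 / 125, so 8875 s.
Converting: 8875 s = 2.47 hours.

2.47 hours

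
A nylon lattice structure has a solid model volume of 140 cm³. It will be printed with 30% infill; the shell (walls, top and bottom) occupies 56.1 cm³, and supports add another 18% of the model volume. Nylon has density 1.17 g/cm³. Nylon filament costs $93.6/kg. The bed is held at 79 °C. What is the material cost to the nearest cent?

$11.66

Infill region = 140 − 56.1 = 83.9 cm³.
Infill volume: 0.30 × 83.9 → 25.17 cm³.
Support = 0.18 × 140 = 25.2 cm³.
Total printed volume: 56.1 + 25.17 + 25.2 → 106.47 cm³.
Mass = 106.47 × 1.17 = 124.5699 g.
At $93.6/kg: 124.5699/1000 × 93.6 = $11.66.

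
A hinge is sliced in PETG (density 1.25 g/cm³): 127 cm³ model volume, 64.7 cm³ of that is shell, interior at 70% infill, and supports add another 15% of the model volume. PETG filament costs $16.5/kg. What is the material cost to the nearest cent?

$2.63

Infill region = 127 − 64.7 = 62.3 cm³.
Infill deposited = 0.70 × 62.3 = 43.61 cm³.
Support = 0.15 × 127, so 19.05 cm³.
Total printed volume = 64.7 + 43.61 + 19.05, so 127.36 cm³.
Mass: 127.36 × 1.25 → 159.2 g.
Cost = 159.2 g / 1000 × $16.5/kg = $2.63.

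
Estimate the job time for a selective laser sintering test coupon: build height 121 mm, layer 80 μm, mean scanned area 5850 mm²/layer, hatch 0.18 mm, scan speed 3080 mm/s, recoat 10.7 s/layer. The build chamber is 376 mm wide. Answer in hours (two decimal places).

8.93 hours

Number of layers: 121 / 0.08 → 1513 (rounded up).
Scan path per layer: 5850 / 0.18 → 32500 mm.
Laser time per layer = 32500 / 3080, so 10.5519 s.
Layer cycle = 10.5519 + 10.7 = 21.2519 s.
1513 layers × 21.2519 s/layer = 32154.1247 s, i.e. 8.93 hours.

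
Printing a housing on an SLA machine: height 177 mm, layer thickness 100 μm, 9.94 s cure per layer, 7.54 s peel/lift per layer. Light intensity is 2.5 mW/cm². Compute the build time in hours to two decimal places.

Number of layers: 177 / 0.1 → 1770 (rounded up).
Per-layer time = 9.94 + 7.54 = 17.48 s.
Build time: 1770 × 17.48 s = 30939.6 s, i.e. 8.59 hours.

8.59 hours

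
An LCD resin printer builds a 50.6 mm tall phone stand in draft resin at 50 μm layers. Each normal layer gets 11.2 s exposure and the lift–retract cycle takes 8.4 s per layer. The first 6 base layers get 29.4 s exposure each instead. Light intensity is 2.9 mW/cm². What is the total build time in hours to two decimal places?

5.54 hours

Number of layers: 50.6 / 0.05 → 1012 (rounded up).
Burn-in layers = 6 × (29.4 + 8.4), so 226.8 s.
Normal layers = 1006 × (11.2 + 8.4) = 19717.6 s.
Sum: 226.8 + 19717.6 = 19944.4 s → 5.54 hours.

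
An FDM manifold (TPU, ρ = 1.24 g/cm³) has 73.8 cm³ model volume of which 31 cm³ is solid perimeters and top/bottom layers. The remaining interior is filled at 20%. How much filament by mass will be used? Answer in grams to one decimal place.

Volume inside the shell = 73.8 − 31 = 42.8 cm³.
Deposited infill = 0.20 × 42.8, so 8.56 cm³.
Total printed volume: 31 + 8.56 → 39.56 cm³.
Mass: 39.56 × 1.24 → 49.0544 g.

49.1 g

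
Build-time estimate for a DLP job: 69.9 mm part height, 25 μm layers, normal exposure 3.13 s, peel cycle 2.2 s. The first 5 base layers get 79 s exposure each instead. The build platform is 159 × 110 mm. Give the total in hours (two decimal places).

Number of layers: 69.9 / 0.025 → 2796 (rounded up).
Burn-in layers = 5 × (79 + 2.2), so 406 s.
Remaining layers: 2791 × (3.13 + 2.2) → 14876.03 s.
Sum: 406 + 14876.03 = 15282.03 s → 4.25 hours.

4.25 hours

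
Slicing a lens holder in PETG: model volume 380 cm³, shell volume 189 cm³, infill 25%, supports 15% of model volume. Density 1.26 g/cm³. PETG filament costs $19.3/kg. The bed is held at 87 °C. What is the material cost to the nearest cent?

$7.14

Interior volume: 380 − 189 → 191 cm³.
Infill deposited = 0.25 × 191, so 47.75 cm³.
Support = 0.15 × 380, so 57 cm³.
Deposited volume: 189 + 47.75 + 57 → 293.75 cm³.
Mass: 293.75 × 1.26 → 370.125 g.
At $19.3/kg: 370.125/1000 × 19.3 = $7.14.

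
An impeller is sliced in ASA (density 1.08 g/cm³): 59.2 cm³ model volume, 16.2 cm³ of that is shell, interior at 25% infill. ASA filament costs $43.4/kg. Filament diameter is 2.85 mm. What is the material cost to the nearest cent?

Interior volume = 59.2 − 16.2 = 43 cm³.
Infill deposited: 0.25 × 43 → 10.75 cm³.
Total printed volume: 16.2 + 10.75 → 26.95 cm³.
Mass = 26.95 × 1.08 = 29.106 g.
At $43.4/kg: 29.106/1000 × 43.4 = $1.26.

$1.26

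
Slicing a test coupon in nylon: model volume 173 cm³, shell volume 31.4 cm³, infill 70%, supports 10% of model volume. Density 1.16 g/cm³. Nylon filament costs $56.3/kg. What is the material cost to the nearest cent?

Interior volume = 173 − 31.4 = 141.6 cm³.
Deposited infill: 0.70 × 141.6 → 99.12 cm³.
Support = 0.10 × 173 = 17.3 cm³.
Total printed volume = 31.4 + 99.12 + 17.3, so 147.82 cm³.
Mass = 147.82 × 1.16 = 171.4712 g.
At $56.3/kg: 171.4712/1000 × 56.3 = $9.65.

$9.65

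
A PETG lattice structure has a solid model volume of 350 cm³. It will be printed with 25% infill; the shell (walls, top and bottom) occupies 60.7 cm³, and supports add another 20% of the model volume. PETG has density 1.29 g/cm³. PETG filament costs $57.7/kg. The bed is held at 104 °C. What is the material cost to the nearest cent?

$15.11

Infill region = 350 − 60.7 = 289.3 cm³.
Infill deposited = 0.25 × 289.3 = 72.325 cm³.
Support = 0.20 × 350, so 70 cm³.
Deposited volume = 60.7 + 72.325 + 70 = 203.025 cm³.
Mass: 203.025 × 1.29 → 261.90225 g.
Cost = 261.90225 g / 1000 × $57.7/kg = $15.11.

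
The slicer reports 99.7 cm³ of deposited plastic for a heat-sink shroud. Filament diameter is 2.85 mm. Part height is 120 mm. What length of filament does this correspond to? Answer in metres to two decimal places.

Cross-section of 2.85 mm filament: π·(2.85/2)² = 6.3794 mm².
L = 99700 mm³ / 6.3794 mm² = 15628.43 mm, i.e. 15.63 m.

15.63 m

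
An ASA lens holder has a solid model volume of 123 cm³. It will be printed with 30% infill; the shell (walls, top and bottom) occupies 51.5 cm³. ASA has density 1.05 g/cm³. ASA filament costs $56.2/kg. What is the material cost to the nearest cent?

$4.30

Volume inside the shell = 123 − 51.5, so 71.5 cm³.
Infill deposited = 0.30 × 71.5, so 21.45 cm³.
Total extruded = 51.5 + 21.45, so 72.95 cm³.
Mass = 72.95 × 1.05, so 76.5975 g.
Cost = 76.5975 g / 1000 × $56.2/kg = $4.30.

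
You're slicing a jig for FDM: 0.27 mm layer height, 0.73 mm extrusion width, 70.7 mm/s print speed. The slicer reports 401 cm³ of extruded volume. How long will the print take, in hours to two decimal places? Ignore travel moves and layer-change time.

Extrusion cross-section = 0.27 × 0.73, so 0.1971 mm².
Total extruded path = 401000/0.1971 = 2034500.3 mm.
Time extruding = 2034500.3 / 70.7, so 28776.5 s.
In the requested units: 28776.5 s = 7.99 hours.

7.99 hours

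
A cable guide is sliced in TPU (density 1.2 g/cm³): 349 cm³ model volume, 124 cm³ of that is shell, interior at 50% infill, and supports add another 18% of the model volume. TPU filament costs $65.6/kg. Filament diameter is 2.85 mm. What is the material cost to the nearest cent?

$23.56

Interior volume = 349 − 124, so 225 cm³.
Infill deposited = 0.50 × 225, so 112.5 cm³.
Support = 0.18 × 349 = 62.82 cm³.
Total extruded: 124 + 112.5 + 62.82 → 299.32 cm³.
Mass = 299.32 × 1.2 = 359.184 g.
Cost = 359.184 g / 1000 × $65.6/kg = $23.56.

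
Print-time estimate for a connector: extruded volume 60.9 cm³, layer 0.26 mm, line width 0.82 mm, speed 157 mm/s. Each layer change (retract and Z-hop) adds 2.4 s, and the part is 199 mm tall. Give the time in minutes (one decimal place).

Line area = 0.26 × 0.82 = 0.2132 mm².
Path length: 60900 mm³ / 0.2132 mm² → 285647.3 mm.
Time extruding: 285647.3 / 157 → 1819.4 s.
Layer count = ceil(199 / 0.26) = 766.
Layer-change overhead = 766 × 2.4 = 1838.4 s.
Altogether 1819.4 + 1838.4 = 3657.8 s, i.e. 61.0 minutes.

61.0 minutes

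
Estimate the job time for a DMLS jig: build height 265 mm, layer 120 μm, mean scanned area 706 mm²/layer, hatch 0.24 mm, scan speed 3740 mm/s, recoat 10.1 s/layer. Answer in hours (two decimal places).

Layer count = ceil(265 / 0.12) = 2209.
Scan path per layer = 706 / 0.24 = 2941.7 mm.
Per-layer scan time = 2941.7 / 3740, so 0.7866 s.
Per-layer time: 0.7866 + 10.1 → 10.8866 s.
2209 layers × 10.8866 s/layer = 24048.4994 s, i.e. 6.68 hours.

6.68 hours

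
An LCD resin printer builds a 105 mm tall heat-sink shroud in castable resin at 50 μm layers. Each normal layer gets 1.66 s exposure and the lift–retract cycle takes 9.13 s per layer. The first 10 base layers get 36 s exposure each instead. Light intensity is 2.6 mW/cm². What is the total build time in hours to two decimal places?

Number of layers: 105 / 0.05 → 2100 (rounded up).
Base layers = 10 × (36 + 9.13) = 451.3 s.
Normal layers = 2090 × (1.66 + 9.13) = 22551.1 s.
Sum: 451.3 + 22551.1 = 23002.4 s → 6.39 hours.

6.39 hours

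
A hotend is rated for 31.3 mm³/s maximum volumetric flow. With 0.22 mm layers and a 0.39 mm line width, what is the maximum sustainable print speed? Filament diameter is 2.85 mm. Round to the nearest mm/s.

365 mm/s

A = 0.22 × 0.39, so 0.0858 mm².
v_max = Q/A = 31.3/0.0858 = 364.80 mm/s → 365 mm/s.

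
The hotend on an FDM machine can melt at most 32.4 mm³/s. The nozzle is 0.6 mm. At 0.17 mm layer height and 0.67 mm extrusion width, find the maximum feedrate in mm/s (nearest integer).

Extrusion cross-section = 0.17 × 0.67, so 0.1139 mm².
Max speed = 32.4 / 0.1139 = 284.46 ≈ 284 mm/s.

284 mm/s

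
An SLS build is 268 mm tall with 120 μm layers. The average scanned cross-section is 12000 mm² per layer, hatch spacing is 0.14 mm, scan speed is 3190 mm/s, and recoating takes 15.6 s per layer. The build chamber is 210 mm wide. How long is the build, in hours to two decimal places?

Layers = ⌈268/0.12⌉ = 2234.
Per-layer scan distance = 12000 / 0.14, so 85714.3 mm.
Per-layer scan time: 85714.3 / 3190 → 26.8697 s.
Layer cycle: 26.8697 + 15.6 → 42.4697 s.
2234 layers × 42.4697 s/layer = 94877.3098 s, i.e. 26.35 hours.

26.35 hours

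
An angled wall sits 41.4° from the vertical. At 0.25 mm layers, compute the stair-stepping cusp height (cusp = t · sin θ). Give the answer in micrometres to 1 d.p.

165.3 μm

Cusp = layer height × sin(41.4°) = 0.25 × 0.6613 = 0.165325 mm = 165.3 μm.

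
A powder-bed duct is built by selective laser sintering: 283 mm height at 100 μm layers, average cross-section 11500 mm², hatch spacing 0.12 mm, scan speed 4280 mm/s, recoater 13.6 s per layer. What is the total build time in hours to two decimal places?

28.29 hours

Number of layers: 283 / 0.1 → 2830 (rounded up).
Hatch length per layer = 11500 / 0.12 = 95833.3 mm.
Per-layer scan time: 95833.3 / 4280 → 22.391 s.
Time per layer: 22.391 + 13.6 → 35.991 s.
2830 layers × 35.991 s/layer = 101854.53 s, i.e. 28.29 hours.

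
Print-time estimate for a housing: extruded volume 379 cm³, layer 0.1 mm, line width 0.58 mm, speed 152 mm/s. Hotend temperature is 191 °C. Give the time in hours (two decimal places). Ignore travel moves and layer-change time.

Extrusion cross-section = 0.1 × 0.58, so 0.058 mm².
Total extruded path = 379000/0.058 = 6534482.8 mm.
Print-move time = 6534482.8 / 152, so 42990 s.
42990 s = 11.94 hours.

11.94 hours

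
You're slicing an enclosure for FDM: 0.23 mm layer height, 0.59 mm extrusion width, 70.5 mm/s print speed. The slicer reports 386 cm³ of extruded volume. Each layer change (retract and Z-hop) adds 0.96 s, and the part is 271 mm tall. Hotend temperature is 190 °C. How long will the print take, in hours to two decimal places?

Extrusion cross-section: 0.23 × 0.59 → 0.1357 mm².
Toolpath length = 386 cm³ / 0.1357 mm² = 386000 / 0.1357 = 2844509.9 mm.
Extrusion time = 2844509.9 / 70.5, so 40347.7 s.
Layer count = ceil(271 / 0.23) = 1179.
Layer-change overhead = 1179 × 0.96, so 1131.84 s.
Total = 40347.7 + 1131.84 = 41479.54 s = 11.52 hours.

11.52 hours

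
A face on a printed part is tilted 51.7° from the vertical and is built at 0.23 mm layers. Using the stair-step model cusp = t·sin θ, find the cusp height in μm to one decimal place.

sin(51.7°) = 0.7848, so cusp = 0.23 × 0.7848 = 0.180504 mm → 180.5 μm.

180.5 μm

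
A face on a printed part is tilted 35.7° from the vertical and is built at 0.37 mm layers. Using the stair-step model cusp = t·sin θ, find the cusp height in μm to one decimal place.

215.9 μm

h_c = t·sin θ = 0.37 × 0.5835 = 0.215895 mm (215.9 μm).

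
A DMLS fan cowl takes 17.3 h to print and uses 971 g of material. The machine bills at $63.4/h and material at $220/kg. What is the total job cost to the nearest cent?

$1310.44

Machine-time cost: 63.4 × 17.3 → $1096.82.
Material cost = 220 × 971/1000, so $213.62.
Job cost: 1096.82 + 213.62 = $1310.44.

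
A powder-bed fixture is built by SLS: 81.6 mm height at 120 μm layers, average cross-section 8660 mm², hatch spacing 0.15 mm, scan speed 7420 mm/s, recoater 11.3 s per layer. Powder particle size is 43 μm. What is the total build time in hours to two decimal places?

Number of layers: 81.6 / 0.12 → 680 (rounded up).
Per-layer scan distance = 8660 / 0.15, so 57733.3 mm.
Laser time per layer: 57733.3 / 7420 → 7.7808 s.
Layer cycle = 7.7808 + 11.3 = 19.0808 s.
Total: 680 × 19.0808 s = 12974.944 s → 3.60 hours.

3.60 hours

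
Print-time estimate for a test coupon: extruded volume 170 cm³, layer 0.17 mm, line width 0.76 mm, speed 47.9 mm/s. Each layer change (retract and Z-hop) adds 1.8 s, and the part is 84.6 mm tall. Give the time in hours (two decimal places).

Bead cross-section: 0.17 × 0.76 → 0.1292 mm².
Toolpath length = 170 cm³ / 0.1292 mm² = 170000 / 0.1292 = 1315789.5 mm.
Extrusion time = 1315789.5 / 47.9 = 27469.5 s.
Number of layers: 84.6 / 0.17 → 498 (rounded up).
Non-print overhead = 498 × 1.8 = 896.4 s.
Altogether 27469.5 + 896.4 = 28365.9 s, i.e. 7.88 hours.

7.88 hours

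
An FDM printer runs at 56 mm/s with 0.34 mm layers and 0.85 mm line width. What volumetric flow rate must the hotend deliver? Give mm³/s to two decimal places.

Extrusion cross-section = 0.34 × 0.85, so 0.289 mm².
Q = v·A = 56 × 0.289 = 16.18 mm³/s.

16.18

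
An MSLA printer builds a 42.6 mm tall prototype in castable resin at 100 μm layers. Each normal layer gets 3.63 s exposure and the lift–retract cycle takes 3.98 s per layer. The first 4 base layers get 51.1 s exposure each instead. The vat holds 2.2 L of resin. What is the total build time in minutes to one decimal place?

Layers = ⌈42.6/0.1⌉ = 426.
Burn-in layers: 4 × (51.1 + 3.98) → 220.32 s.
Regular layers = 422 × (3.63 + 3.98) = 3211.42 s.
Total = 220.32 + 3211.42 = 3431.74 s = 57.2 minutes.

57.2 minutes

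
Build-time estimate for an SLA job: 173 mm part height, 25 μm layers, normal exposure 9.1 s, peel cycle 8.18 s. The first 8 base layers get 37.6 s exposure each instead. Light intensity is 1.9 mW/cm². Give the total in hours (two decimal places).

33.28 hours

Layers = ⌈173/0.025⌉ = 6920.
Bottom layers = 8 × (37.6 + 8.18), so 366.24 s.
Remaining layers = 6912 × (9.1 + 8.18) = 119439.36 s.
Sum: 366.24 + 119439.36 = 119805.6 s → 33.28 hours.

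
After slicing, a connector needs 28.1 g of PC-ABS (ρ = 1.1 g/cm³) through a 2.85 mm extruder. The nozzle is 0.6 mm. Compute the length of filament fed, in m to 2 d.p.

4.00 m

Volume = 28.1 g / 1.1 g·cm⁻³ = 25.5455 cm³ = 25545.5 mm³.
Filament cross-section = π × (2.85/2)² = 6.3794 mm².
L = V/A = 25545.5/6.3794 = 4004.37 mm → 4.00 m.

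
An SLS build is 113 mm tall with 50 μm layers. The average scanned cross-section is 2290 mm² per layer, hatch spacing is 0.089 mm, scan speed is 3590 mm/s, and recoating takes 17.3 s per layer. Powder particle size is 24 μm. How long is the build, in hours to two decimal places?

Layers = ⌈113/0.05⌉ = 2260.
Per-layer scan distance = 2290 / 0.089 = 25730.3 mm.
Laser time per layer = 25730.3 / 3590, so 7.1672 s.
Per-layer time = 7.1672 + 17.3, so 24.4672 s.
Build time = 2260 × 24.4672 = 55295.872 s = 15.36 hours.

15.36 hours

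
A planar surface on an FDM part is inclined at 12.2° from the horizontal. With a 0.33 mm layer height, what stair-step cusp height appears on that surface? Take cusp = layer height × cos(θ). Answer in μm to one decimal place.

h_c = t·cos θ = 0.33 × 0.9774 = 0.322542 mm (322.5 μm).

322.5 μm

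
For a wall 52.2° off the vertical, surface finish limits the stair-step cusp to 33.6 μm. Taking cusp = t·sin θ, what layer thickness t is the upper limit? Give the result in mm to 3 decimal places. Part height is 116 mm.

0.043 mm

sin(52.2°) = 0.7902; t_max = 0.0336/0.7902 = 0.043 mm.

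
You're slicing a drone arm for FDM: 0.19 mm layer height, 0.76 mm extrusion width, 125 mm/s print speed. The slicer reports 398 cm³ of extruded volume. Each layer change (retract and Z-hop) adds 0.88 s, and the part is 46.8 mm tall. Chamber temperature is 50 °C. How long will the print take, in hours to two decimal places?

Bead cross-section = 0.19 × 0.76, so 0.1444 mm².
Toolpath length = 398 cm³ / 0.1444 mm² = 398000 / 0.1444 = 2756232.7 mm.
Time extruding = 2756232.7 / 125 = 22049.9 s.
Layer count = ceil(46.8 / 0.19) = 247.
Z-hop total = 247 × 0.88 = 217.36 s.
Altogether 22049.9 + 217.36 = 22267.26 s, i.e. 6.19 hours.

6.19 hours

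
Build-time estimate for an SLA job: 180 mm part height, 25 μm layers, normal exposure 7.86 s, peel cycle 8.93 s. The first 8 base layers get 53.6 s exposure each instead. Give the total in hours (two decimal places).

Number of layers: 180 / 0.025 → 7200 (rounded up).
Bottom layers = 8 × (53.6 + 8.93) = 500.24 s.
Remaining layers = 7192 × (7.86 + 8.93), so 120753.68 s.
Sum: 500.24 + 120753.68 = 121253.92 s → 33.68 hours.

33.68 hours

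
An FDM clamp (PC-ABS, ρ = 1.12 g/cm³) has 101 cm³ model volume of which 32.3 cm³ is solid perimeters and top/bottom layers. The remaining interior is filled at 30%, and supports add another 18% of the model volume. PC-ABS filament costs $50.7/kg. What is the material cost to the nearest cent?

$4.04

Interior volume: 101 − 32.3 → 68.7 cm³.
Infill deposited: 0.30 × 68.7 → 20.61 cm³.
Support: 0.18 × 101 → 18.18 cm³.
Total printed volume: 32.3 + 20.61 + 18.18 → 71.09 cm³.
Mass = 71.09 × 1.12, so 79.6208 g.
Cost = 79.6208 g / 1000 × $50.7/kg = $4.04.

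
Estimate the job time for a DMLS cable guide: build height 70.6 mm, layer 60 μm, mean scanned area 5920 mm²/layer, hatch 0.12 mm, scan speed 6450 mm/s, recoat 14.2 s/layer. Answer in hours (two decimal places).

Layers = ⌈70.6/0.06⌉ = 1177.
Per-layer scan distance = 5920 / 0.12, so 49333.3 mm.
Per-layer scan time = 49333.3 / 6450 = 7.6486 s.
Layer cycle = 7.6486 + 14.2 = 21.8486 s.
1177 layers × 21.8486 s/layer = 25715.8022 s, i.e. 7.14 hours.

7.14 hours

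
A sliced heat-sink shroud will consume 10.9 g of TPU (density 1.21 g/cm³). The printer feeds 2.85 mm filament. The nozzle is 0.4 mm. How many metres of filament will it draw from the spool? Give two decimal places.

1.41 m

Extruded volume: 10.9/1.21 = 9.0083 cm³ (9008.3 mm³).
A = π r² = π × 1.425² = 6.3794 mm².
Length = 9008.3 / 6.3794 = 1412.09 mm = 1.41 m.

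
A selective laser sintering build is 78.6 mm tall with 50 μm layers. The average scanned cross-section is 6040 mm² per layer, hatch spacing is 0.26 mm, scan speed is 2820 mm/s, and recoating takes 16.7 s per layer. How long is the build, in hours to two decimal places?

10.89 hours

Number of layers: 78.6 / 0.05 → 1572 (rounded up).
Scan path per layer: 6040 / 0.26 → 23230.8 mm.
Per-layer scan time = 23230.8 / 2820, so 8.2379 s.
Per-layer time: 8.2379 + 16.7 → 24.9379 s.
Total: 1572 × 24.9379 s = 39202.3788 s → 10.89 hours.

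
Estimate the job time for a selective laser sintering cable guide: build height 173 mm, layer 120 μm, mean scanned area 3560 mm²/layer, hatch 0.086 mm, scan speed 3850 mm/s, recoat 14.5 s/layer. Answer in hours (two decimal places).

10.11 hours

Number of layers: 173 / 0.12 → 1442 (rounded up).
Per-layer scan distance = 3560 / 0.086 = 41395.3 mm.
Per-layer scan time: 41395.3 / 3850 → 10.752 s.
Layer cycle: 10.752 + 14.5 → 25.252 s.
Total: 1442 × 25.252 s = 36413.384 s → 10.11 hours.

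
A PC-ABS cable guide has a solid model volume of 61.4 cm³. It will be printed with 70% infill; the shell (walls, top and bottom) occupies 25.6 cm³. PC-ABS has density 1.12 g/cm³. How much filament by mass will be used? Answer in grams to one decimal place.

Volume inside the shell: 61.4 − 25.6 → 35.8 cm³.
Deposited infill: 0.70 × 35.8 → 25.06 cm³.
Deposited volume: 25.6 + 25.06 → 50.66 cm³.
Mass = 50.66 × 1.12, so 56.7392 g.

56.7 g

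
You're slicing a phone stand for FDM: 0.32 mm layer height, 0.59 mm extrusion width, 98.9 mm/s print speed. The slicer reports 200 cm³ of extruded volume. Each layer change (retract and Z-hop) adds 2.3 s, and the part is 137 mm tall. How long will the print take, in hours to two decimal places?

Line area = 0.32 × 0.59, so 0.1888 mm².
Total extruded path = 200000/0.1888 = 1059322 mm.
Print-move time = 1059322 / 98.9, so 10711 s.
Layers = ⌈137/0.32⌉ = 429.
Non-print overhead = 429 × 2.3 = 986.7 s.
Altogether 10711 + 986.7 = 11697.7 s, i.e. 3.25 hours.

3.25 hours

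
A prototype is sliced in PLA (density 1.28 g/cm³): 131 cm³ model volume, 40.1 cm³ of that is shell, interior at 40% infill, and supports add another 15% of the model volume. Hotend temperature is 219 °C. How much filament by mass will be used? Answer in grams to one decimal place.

Interior volume = 131 − 40.1 = 90.9 cm³.
Deposited infill = 0.40 × 90.9, so 36.36 cm³.
Support = 0.15 × 131, so 19.65 cm³.
Deposited volume: 40.1 + 36.36 + 19.65 → 96.11 cm³.
Mass: 96.11 × 1.28 → 123.0208 g.

123.0 g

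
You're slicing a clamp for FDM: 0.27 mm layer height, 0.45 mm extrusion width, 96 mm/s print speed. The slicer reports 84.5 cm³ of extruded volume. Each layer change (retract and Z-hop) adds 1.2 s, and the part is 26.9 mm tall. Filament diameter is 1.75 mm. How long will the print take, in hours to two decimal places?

Extrusion cross-section = 0.27 × 0.45, so 0.1215 mm².
Total extruded path = 84500/0.1215 = 695473.3 mm.
Extrusion time = 695473.3 / 96, so 7244.5 s.
Layers = ⌈26.9/0.27⌉ = 100.
Layer-change overhead: 100 × 1.2 → 120 s.
Altogether 7244.5 + 120 = 7364.5 s, i.e. 2.05 hours.

2.05 hours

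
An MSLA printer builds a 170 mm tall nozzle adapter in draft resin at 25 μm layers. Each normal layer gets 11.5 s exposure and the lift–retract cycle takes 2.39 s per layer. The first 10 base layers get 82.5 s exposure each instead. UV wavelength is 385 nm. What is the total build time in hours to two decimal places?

Layers = ⌈170/0.025⌉ = 6800.
Burn-in layers = 10 × (82.5 + 2.39), so 848.9 s.
Normal layers: 6790 × (11.5 + 2.39) → 94313.1 s.
Total = 848.9 + 94313.1 = 95162 s = 26.43 hours.

26.43 hours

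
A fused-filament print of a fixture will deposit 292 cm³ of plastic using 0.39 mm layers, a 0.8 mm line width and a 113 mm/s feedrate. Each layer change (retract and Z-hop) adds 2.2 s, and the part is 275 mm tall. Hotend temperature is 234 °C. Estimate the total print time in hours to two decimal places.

2.73 hours

Bead cross-section = 0.39 × 0.8, so 0.312 mm².
Total extruded path = 292000/0.312 = 935897.4 mm.
Extrusion time = 935897.4 / 113, so 8282.3 s.
Layer count = ceil(275 / 0.39) = 706.
Non-print overhead = 706 × 2.2 = 1553.2 s.
Altogether 8282.3 + 1553.2 = 9835.5 s, i.e. 2.73 hours.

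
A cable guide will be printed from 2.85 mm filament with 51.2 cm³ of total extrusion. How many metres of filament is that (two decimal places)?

8.03 m

Filament cross-section = π × (2.85/2)² = 6.3794 mm².
Length = 51.2 cm³ / 6.3794 mm² = 51200 / 6.3794 = 8025.83 mm = 8.03 m.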